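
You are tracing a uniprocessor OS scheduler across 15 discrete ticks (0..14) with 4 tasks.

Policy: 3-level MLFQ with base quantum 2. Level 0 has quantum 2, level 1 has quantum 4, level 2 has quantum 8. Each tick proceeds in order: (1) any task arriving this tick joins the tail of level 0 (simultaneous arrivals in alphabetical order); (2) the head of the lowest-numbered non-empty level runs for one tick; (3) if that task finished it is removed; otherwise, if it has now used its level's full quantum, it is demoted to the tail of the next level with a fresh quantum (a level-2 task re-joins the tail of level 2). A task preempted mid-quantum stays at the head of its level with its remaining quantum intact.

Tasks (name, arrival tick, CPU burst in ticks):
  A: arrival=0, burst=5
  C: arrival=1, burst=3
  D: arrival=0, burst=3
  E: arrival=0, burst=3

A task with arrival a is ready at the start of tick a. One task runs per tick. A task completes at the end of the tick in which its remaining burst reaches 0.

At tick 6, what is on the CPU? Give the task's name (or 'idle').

t=0: L0/L1/L2 = ADE/-/- → run A
t=1: L0/L1/L2 = ADEC/-/- → run A
t=2: L0/L1/L2 = DEC/A/- → run D
t=3: L0/L1/L2 = DEC/A/- → run D
t=4: L0/L1/L2 = EC/AD/- → run E
t=5: L0/L1/L2 = EC/AD/- → run E
t=6: L0/L1/L2 = C/ADE/- → run C
t=7: L0/L1/L2 = C/ADE/- → run C
t=8: L0/L1/L2 = -/ADEC/- → run A
t=9: L0/L1/L2 = -/ADEC/- → run A
t=10: L0/L1/L2 = -/ADEC/- → run A
t=11: L0/L1/L2 = -/DEC/- → run D
t=12: L0/L1/L2 = -/EC/- → run E
t=13: L0/L1/L2 = -/C/- → run C
t=14: (idle)

running at tick 6 = C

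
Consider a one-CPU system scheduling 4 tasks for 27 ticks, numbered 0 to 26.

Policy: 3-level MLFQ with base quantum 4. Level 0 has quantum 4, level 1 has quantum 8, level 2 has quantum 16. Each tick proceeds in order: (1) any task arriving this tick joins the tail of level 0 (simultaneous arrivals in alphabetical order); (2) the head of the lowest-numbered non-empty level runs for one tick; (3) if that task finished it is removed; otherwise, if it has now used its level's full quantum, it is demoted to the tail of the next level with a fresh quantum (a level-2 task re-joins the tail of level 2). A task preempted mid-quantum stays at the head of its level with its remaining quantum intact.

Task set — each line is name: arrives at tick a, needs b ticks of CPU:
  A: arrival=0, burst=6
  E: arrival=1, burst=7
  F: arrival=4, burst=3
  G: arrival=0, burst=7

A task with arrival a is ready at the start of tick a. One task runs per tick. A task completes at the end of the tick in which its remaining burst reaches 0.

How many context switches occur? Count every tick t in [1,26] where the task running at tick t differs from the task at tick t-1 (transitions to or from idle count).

context switches = 7

t=0: L0/L1/L2 = AG/-/- → run A
t=1: L0/L1/L2 = AGE/-/- → run A
t=2: L0/L1/L2 = AGE/-/- → run A
t=3: L0/L1/L2 = AGE/-/- → run A
t=4: L0/L1/L2 = GEF/A/- → run G
t=5: L0/L1/L2 = GEF/A/- → run G
t=6: L0/L1/L2 = GEF/A/- → run G
t=7: L0/L1/L2 = GEF/A/- → run G
t=8: L0/L1/L2 = EF/AG/- → run E
t=9: L0/L1/L2 = EF/AG/- → run E
t=10: L0/L1/L2 = EF/AG/- → run E
t=11: L0/L1/L2 = EF/AG/- → run E
t=12: L0/L1/L2 = F/AGE/- → run F
t=13: L0/L1/L2 = F/AGE/- → run F
t=14: L0/L1/L2 = F/AGE/- → run F
t=15: L0/L1/L2 = -/AGE/- → run A
t=16: L0/L1/L2 = -/AGE/- → run A
t=17: L0/L1/L2 = -/GE/- → run G
t=18: L0/L1/L2 = -/GE/- → run G
t=19: L0/L1/L2 = -/GE/- → run G
t=20: L0/L1/L2 = -/E/- → run E
t=21: L0/L1/L2 = -/E/- → run E
t=22: L0/L1/L2 = -/E/- → run E
t=23: (idle)
t=24: (idle)
t=25: (idle)
t=26: (idle)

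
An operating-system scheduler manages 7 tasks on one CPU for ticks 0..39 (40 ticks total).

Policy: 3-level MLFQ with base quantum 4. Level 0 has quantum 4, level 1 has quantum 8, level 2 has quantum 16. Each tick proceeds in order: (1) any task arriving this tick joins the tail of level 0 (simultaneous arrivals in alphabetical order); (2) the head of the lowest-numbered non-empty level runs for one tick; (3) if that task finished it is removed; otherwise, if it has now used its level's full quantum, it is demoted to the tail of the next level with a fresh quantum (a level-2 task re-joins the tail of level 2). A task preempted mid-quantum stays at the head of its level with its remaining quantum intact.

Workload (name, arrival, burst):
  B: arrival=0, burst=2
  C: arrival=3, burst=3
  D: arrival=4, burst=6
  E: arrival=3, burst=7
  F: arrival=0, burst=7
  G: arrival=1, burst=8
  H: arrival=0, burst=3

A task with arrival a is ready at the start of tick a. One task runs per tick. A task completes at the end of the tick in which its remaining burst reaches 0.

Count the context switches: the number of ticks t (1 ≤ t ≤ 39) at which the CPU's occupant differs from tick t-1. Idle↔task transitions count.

context switches = 11

t=0: L0/L1/L2 = BFH/-/- → run B
t=1: L0/L1/L2 = BFHG/-/- → run B
t=2: L0/L1/L2 = FHG/-/- → run F
t=3: L0/L1/L2 = FHGCE/-/- → run F
t=4: L0/L1/L2 = FHGCED/-/- → run F
t=5: L0/L1/L2 = FHGCED/-/- → run F
t=6: L0/L1/L2 = HGCED/F/- → run H
t=7: L0/L1/L2 = HGCED/F/- → run H
t=8: L0/L1/L2 = HGCED/F/- → run H
t=9: L0/L1/L2 = GCED/F/- → run G
t=10: L0/L1/L2 = GCED/F/- → run G
t=11: L0/L1/L2 = GCED/F/- → run G
t=12: L0/L1/L2 = GCED/F/- → run G
t=13: L0/L1/L2 = CED/FG/- → run C
t=14: L0/L1/L2 = CED/FG/- → run C
t=15: L0/L1/L2 = CED/FG/- → run C
t=16: L0/L1/L2 = ED/FG/- → run E
t=17: L0/L1/L2 = ED/FG/- → run E
t=18: L0/L1/L2 = ED/FG/- → run E
t=19: L0/L1/L2 = ED/FG/- → run E
t=20: L0/L1/L2 = D/FGE/- → run D
t=21: L0/L1/L2 = D/FGE/- → run D
t=22: L0/L1/L2 = D/FGE/- → run D
t=23: L0/L1/L2 = D/FGE/- → run D
t=24: L0/L1/L2 = -/FGED/- → run F
t=25: L0/L1/L2 = -/FGED/- → run F
t=26: L0/L1/L2 = -/FGED/- → run F
t=27: L0/L1/L2 = -/GED/- → run G
t=28: L0/L1/L2 = -/GED/- → run G
t=29: L0/L1/L2 = -/GED/- → run G
t=30: L0/L1/L2 = -/GED/- → run G
t=31: L0/L1/L2 = -/ED/- → run E
t=32: L0/L1/L2 = -/ED/- → run E
t=33: L0/L1/L2 = -/ED/- → run E
t=34: L0/L1/L2 = -/D/- → run D
t=35: L0/L1/L2 = -/D/- → run D
t=36: (idle)
t=37: (idle)
t=38: (idle)
t=39: (idle)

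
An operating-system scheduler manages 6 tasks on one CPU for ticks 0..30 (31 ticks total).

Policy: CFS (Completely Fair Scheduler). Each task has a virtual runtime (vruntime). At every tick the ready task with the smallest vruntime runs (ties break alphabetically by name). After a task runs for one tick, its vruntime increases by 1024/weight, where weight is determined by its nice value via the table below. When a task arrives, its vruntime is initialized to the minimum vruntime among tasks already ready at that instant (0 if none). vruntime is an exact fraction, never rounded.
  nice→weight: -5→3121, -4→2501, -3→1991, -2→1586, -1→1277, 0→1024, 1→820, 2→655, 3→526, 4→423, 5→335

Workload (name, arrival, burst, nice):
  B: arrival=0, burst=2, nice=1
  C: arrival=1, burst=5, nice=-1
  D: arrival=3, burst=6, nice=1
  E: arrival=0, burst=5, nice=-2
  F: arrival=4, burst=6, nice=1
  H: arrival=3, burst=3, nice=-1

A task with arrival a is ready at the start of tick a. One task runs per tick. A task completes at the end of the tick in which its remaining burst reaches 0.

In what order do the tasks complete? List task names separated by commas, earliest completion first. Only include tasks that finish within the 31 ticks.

t=0: vr[B=0 E=0] → run B
t=1: vr[B=256/205 C=0 E=0] → run C
t=2: vr[B=256/205 C=1024/1277 E=0] → run E
t=3: vr[B=256/205 C=1024/1277 D=512/793 E=512/793 H=512/793] → run D
t=4: vr[B=256/205 C=1024/1277 D=307968/162565 E=512/793 F=512/793 H=512/793] → run E
t=5: vr[B=256/205 C=1024/1277 D=307968/162565 E=1024/793 F=512/793 H=512/793] → run F
t=6: vr[B=256/205 C=1024/1277 D=307968/162565 E=1024/793 F=307968/162565 H=512/793] → run H
t=7: vr[B=256/205 C=1024/1277 D=307968/162565 E=1024/793 F=307968/162565 H=1465856/1012661] → run C
t=8: vr[B=256/205 C=2048/1277 D=307968/162565 E=1024/793 F=307968/162565 H=1465856/1012661] → run B
t=9: vr[C=2048/1277 D=307968/162565 E=1024/793 F=307968/162565 H=1465856/1012661] → run E
t=10: vr[C=2048/1277 D=307968/162565 E=1536/793 F=307968/162565 H=1465856/1012661] → run H
t=11: vr[C=2048/1277 D=307968/162565 E=1536/793 F=307968/162565 H=2277888/1012661] → run C
t=12: vr[C=3072/1277 D=307968/162565 E=1536/793 F=307968/162565 H=2277888/1012661] → run D
t=13: vr[C=3072/1277 D=510976/162565 E=1536/793 F=307968/162565 H=2277888/1012661] → run F
t=14: vr[C=3072/1277 D=510976/162565 E=1536/793 F=510976/162565 H=2277888/1012661] → run E
t=15: vr[C=3072/1277 D=510976/162565 E=2048/793 F=510976/162565 H=2277888/1012661] → run H
t=16: vr[C=3072/1277 D=510976/162565 E=2048/793 F=510976/162565] → run C
t=17: vr[C=4096/1277 D=510976/162565 E=2048/793 F=510976/162565] → run E
t=18: vr[C=4096/1277 D=510976/162565 F=510976/162565] → run D
t=19: vr[C=4096/1277 D=713984/162565 F=510976/162565] → run F
t=20: vr[C=4096/1277 D=713984/162565 F=713984/162565] → run C
t=21: vr[D=713984/162565 F=713984/162565] → run D
t=22: vr[D=916992/162565 F=713984/162565] → run F
t=23: vr[D=916992/162565 F=916992/162565] → run D
t=24: vr[D=224000/32513 F=916992/162565] → run F
t=25: vr[D=224000/32513 F=224000/32513] → run D
t=26: vr[F=224000/32513] → run F
t=27: (idle)
t=28: (idle)
t=29: (idle)
t=30: (idle)

completion order = B, H, E, C, D, F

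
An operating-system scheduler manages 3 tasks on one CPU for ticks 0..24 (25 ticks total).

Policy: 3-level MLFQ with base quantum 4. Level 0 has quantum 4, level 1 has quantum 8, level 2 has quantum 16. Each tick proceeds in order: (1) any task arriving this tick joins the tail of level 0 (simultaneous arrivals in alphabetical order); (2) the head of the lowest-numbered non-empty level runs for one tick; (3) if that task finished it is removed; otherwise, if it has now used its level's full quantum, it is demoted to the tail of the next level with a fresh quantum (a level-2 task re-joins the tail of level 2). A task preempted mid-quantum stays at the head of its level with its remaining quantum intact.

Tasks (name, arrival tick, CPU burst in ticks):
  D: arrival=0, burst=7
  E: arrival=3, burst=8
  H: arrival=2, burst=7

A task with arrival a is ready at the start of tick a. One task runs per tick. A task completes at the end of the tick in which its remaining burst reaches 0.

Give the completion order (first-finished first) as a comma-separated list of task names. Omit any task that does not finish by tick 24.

completion order = D, H, E

t=0: L0/L1/L2 = D/-/- → run D
t=1: L0/L1/L2 = D/-/- → run D
t=2: L0/L1/L2 = DH/-/- → run D
t=3: L0/L1/L2 = DHE/-/- → run D
t=4: L0/L1/L2 = HE/D/- → run H
t=5: L0/L1/L2 = HE/D/- → run H
t=6: L0/L1/L2 = HE/D/- → run H
t=7: L0/L1/L2 = HE/D/- → run H
t=8: L0/L1/L2 = E/DH/- → run E
t=9: L0/L1/L2 = E/DH/- → run E
t=10: L0/L1/L2 = E/DH/- → run E
t=11: L0/L1/L2 = E/DH/- → run E
t=12: L0/L1/L2 = -/DHE/- → run D
t=13: L0/L1/L2 = -/DHE/- → run D
t=14: L0/L1/L2 = -/DHE/- → run D
t=15: L0/L1/L2 = -/HE/- → run H
t=16: L0/L1/L2 = -/HE/- → run H
t=17: L0/L1/L2 = -/HE/- → run H
t=18: L0/L1/L2 = -/E/- → run E
t=19: L0/L1/L2 = -/E/- → run E
t=20: L0/L1/L2 = -/E/- → run E
t=21: L0/L1/L2 = -/E/- → run E
t=22: (idle)
t=23: (idle)
t=24: (idle)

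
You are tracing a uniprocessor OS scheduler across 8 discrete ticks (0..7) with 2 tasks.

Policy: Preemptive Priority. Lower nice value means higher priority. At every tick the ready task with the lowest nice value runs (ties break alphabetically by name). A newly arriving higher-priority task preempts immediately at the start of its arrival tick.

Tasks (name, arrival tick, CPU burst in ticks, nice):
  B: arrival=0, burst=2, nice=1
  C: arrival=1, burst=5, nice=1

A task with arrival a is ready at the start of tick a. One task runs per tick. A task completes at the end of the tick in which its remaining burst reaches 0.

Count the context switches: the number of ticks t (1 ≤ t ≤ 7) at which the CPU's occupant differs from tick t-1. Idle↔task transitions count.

t=0: ready={B} → run B
t=1: ready={B,C} → run B
t=2: ready={C} → run C
t=3: ready={C} → run C
t=4: ready={C} → run C
t=5: ready={C} → run C
t=6: ready={C} → run C
t=7: (idle)

context switches = 2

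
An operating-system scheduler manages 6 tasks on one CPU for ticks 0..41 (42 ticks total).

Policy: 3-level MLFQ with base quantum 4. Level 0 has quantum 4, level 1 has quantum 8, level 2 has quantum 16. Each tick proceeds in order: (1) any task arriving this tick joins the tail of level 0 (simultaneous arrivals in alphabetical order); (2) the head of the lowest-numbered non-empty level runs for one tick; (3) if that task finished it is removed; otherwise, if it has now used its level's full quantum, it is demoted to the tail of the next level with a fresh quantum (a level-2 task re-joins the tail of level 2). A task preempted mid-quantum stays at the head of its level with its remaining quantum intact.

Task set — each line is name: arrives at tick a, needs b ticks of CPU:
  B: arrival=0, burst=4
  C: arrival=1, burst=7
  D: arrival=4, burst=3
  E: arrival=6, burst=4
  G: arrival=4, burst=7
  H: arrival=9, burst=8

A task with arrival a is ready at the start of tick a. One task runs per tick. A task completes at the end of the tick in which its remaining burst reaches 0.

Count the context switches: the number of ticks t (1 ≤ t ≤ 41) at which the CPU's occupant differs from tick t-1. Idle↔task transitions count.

t=0: L0/L1/L2 = B/-/- → run B
t=1: L0/L1/L2 = BC/-/- → run B
t=2: L0/L1/L2 = BC/-/- → run B
t=3: L0/L1/L2 = BC/-/- → run B
t=4: L0/L1/L2 = CDG/-/- → run C
t=5: L0/L1/L2 = CDG/-/- → run C
t=6: L0/L1/L2 = CDGE/-/- → run C
t=7: L0/L1/L2 = CDGE/-/- → run C
t=8: L0/L1/L2 = DGE/C/- → run D
t=9: L0/L1/L2 = DGEH/C/- → run D
t=10: L0/L1/L2 = DGEH/C/- → run D
t=11: L0/L1/L2 = GEH/C/- → run G
t=12: L0/L1/L2 = GEH/C/- → run G
t=13: L0/L1/L2 = GEH/C/- → run G
t=14: L0/L1/L2 = GEH/C/- → run G
t=15: L0/L1/L2 = EH/CG/- → run E
t=16: L0/L1/L2 = EH/CG/- → run E
t=17: L0/L1/L2 = EH/CG/- → run E
t=18: L0/L1/L2 = EH/CG/- → run E
t=19: L0/L1/L2 = H/CG/- → run H
t=20: L0/L1/L2 = H/CG/- → run H
t=21: L0/L1/L2 = H/CG/- → run H
t=22: L0/L1/L2 = H/CG/- → run H
t=23: L0/L1/L2 = -/CGH/- → run C
t=24: L0/L1/L2 = -/CGH/- → run C
t=25: L0/L1/L2 = -/CGH/- → run C
t=26: L0/L1/L2 = -/GH/- → run G
t=27: L0/L1/L2 = -/GH/- → run G
t=28: L0/L1/L2 = -/GH/- → run G
t=29: L0/L1/L2 = -/H/- → run H
t=30: L0/L1/L2 = -/H/- → run H
t=31: L0/L1/L2 = -/H/- → run H
t=32: L0/L1/L2 = -/H/- → run H
t=33: (idle)
t=34: (idle)
t=35: (idle)
t=36: (idle)
t=37: (idle)
t=38: (idle)
t=39: (idle)
t=40: (idle)
t=41: (idle)

context switches = 9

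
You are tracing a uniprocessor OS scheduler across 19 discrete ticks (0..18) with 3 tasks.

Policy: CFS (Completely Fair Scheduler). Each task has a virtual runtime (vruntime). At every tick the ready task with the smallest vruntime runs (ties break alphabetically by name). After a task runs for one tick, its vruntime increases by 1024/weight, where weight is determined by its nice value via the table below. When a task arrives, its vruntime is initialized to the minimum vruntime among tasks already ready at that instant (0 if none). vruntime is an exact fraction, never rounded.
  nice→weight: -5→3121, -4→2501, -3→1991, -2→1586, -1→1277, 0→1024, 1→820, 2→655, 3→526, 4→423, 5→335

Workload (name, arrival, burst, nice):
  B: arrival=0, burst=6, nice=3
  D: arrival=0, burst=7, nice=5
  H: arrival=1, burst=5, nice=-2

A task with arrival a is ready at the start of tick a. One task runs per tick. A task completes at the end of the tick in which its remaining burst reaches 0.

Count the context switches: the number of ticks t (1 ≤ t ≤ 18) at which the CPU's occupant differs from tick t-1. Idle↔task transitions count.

context switches = 12

t=0: vr[B=0 D=0] → run B
t=1: vr[B=512/263 D=0 H=0] → run D
t=2: vr[B=512/263 D=1024/335 H=0] → run H
t=3: vr[B=512/263 D=1024/335 H=512/793] → run H
t=4: vr[B=512/263 D=1024/335 H=1024/793] → run H
t=5: vr[B=512/263 D=1024/335 H=1536/793] → run H
t=6: vr[B=512/263 D=1024/335 H=2048/793] → run B
t=7: vr[B=1024/263 D=1024/335 H=2048/793] → run H
t=8: vr[B=1024/263 D=1024/335] → run D
t=9: vr[B=1024/263 D=2048/335] → run B
t=10: vr[B=1536/263 D=2048/335] → run B
t=11: vr[B=2048/263 D=2048/335] → run D
t=12: vr[B=2048/263 D=3072/335] → run B
t=13: vr[B=2560/263 D=3072/335] → run D
t=14: vr[B=2560/263 D=4096/335] → run B
t=15: vr[D=4096/335] → run D
t=16: vr[D=1024/67] → run D
t=17: vr[D=6144/335] → run D
t=18: (idle)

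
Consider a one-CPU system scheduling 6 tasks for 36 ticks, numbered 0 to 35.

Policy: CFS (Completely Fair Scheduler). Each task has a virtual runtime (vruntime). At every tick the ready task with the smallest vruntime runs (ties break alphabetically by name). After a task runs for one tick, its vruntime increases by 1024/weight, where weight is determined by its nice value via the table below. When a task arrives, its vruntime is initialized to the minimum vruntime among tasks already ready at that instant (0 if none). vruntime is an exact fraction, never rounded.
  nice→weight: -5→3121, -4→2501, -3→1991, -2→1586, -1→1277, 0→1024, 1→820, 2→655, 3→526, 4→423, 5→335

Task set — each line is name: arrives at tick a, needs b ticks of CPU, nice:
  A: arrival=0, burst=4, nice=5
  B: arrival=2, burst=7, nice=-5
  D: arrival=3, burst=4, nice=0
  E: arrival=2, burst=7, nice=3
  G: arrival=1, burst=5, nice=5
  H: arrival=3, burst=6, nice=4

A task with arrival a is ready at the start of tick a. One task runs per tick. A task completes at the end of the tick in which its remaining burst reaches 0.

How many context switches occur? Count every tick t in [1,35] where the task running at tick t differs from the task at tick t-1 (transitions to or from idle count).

context switches = 28

t=0: vr[A=0] → run A
t=1: vr[A=1024/335 G=1024/335] → run A
t=2: vr[A=2048/335 B=1024/335 E=1024/335 G=1024/335] → run B
t=3: vr[A=2048/335 B=3538944/1045535 D=1024/335 E=1024/335 G=1024/335 H=1024/335] → run D
t=4: vr[A=2048/335 B=3538944/1045535 D=1359/335 E=1024/335 G=1024/335 H=1024/335] → run E
t=5: vr[A=2048/335 B=3538944/1045535 D=1359/335 E=440832/88105 G=1024/335 H=1024/335] → run G
t=6: vr[A=2048/335 B=3538944/1045535 D=1359/335 E=440832/88105 G=2048/335 H=1024/335] → run H
t=7: vr[A=2048/335 B=3538944/1045535 D=1359/335 E=440832/88105 G=2048/335 H=776192/141705] → run B
t=8: vr[A=2048/335 B=3881984/1045535 D=1359/335 E=440832/88105 G=2048/335 H=776192/141705] → run B
t=9: vr[A=2048/335 B=4225024/1045535 D=1359/335 E=440832/88105 G=2048/335 H=776192/141705] → run B
t=10: vr[A=2048/335 B=4568064/1045535 D=1359/335 E=440832/88105 G=2048/335 H=776192/141705] → run D
t=11: vr[A=2048/335 B=4568064/1045535 D=1694/335 E=440832/88105 G=2048/335 H=776192/141705] → run B
t=12: vr[A=2048/335 B=4911104/1045535 D=1694/335 E=440832/88105 G=2048/335 H=776192/141705] → run B
t=13: vr[A=2048/335 B=5254144/1045535 D=1694/335 E=440832/88105 G=2048/335 H=776192/141705] → run E
t=14: vr[A=2048/335 B=5254144/1045535 D=1694/335 E=612352/88105 G=2048/335 H=776192/141705] → run B
t=15: vr[A=2048/335 D=1694/335 E=612352/88105 G=2048/335 H=776192/141705] → run D
t=16: vr[A=2048/335 D=2029/335 E=612352/88105 G=2048/335 H=776192/141705] → run H
t=17: vr[A=2048/335 D=2029/335 E=612352/88105 G=2048/335 H=1119232/141705] → run D
t=18: vr[A=2048/335 E=612352/88105 G=2048/335 H=1119232/141705] → run A
t=19: vr[A=3072/335 E=612352/88105 G=2048/335 H=1119232/141705] → run G
t=20: vr[A=3072/335 E=612352/88105 G=3072/335 H=1119232/141705] → run E
t=21: vr[A=3072/335 E=783872/88105 G=3072/335 H=1119232/141705] → run H
t=22: vr[A=3072/335 E=783872/88105 G=3072/335 H=487424/47235] → run E
t=23: vr[A=3072/335 E=955392/88105 G=3072/335 H=487424/47235] → run A
t=24: vr[E=955392/88105 G=3072/335 H=487424/47235] → run G
t=25: vr[E=955392/88105 G=4096/335 H=487424/47235] → run H
t=26: vr[E=955392/88105 G=4096/335 H=1805312/141705] → run E
t=27: vr[E=1126912/88105 G=4096/335 H=1805312/141705] → run G
t=28: vr[E=1126912/88105 G=1024/67 H=1805312/141705] → run H
t=29: vr[E=1126912/88105 G=1024/67 H=2148352/141705] → run E
t=30: vr[E=1298432/88105 G=1024/67 H=2148352/141705] → run E
t=31: vr[G=1024/67 H=2148352/141705] → run H
t=32: vr[G=1024/67] → run G
t=33: (idle)
t=34: (idle)
t=35: (idle)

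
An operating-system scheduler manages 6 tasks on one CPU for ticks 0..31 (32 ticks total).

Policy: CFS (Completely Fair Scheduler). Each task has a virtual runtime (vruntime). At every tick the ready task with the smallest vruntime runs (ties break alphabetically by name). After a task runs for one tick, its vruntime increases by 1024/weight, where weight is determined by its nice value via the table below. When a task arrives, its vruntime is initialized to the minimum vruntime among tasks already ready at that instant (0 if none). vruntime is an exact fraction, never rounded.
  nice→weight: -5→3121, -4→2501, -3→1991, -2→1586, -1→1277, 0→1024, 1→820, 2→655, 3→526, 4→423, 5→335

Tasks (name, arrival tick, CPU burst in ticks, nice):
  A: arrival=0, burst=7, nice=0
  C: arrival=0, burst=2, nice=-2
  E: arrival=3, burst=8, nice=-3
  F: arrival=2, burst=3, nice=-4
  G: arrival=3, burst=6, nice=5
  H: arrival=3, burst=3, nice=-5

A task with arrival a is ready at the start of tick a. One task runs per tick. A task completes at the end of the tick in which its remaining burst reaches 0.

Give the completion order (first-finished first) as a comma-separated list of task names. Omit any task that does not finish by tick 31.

completion order = C, H, F, E, A, G

t=0: vr[A=0 C=0] → run A
t=1: vr[A=1 C=0] → run C
t=2: vr[A=1 C=512/793 F=512/793] → run C
t=3: vr[A=1 E=512/793 F=512/793 G=512/793 H=512/793] → run E
t=4: vr[A=1 E=1831424/1578863 F=512/793 G=512/793 H=512/793] → run F
t=5: vr[A=1 E=1831424/1578863 F=34304/32513 G=512/793 H=512/793] → run G
t=6: vr[A=1 E=1831424/1578863 F=34304/32513 G=983552/265655 H=512/793] → run H
t=7: vr[A=1 E=1831424/1578863 F=34304/32513 G=983552/265655 H=2409984/2474953] → run H
t=8: vr[A=1 E=1831424/1578863 F=34304/32513 G=983552/265655 H=3222016/2474953] → run A
t=9: vr[A=2 E=1831424/1578863 F=34304/32513 G=983552/265655 H=3222016/2474953] → run F
t=10: vr[A=2 E=1831424/1578863 F=47616/32513 G=983552/265655 H=3222016/2474953] → run E
t=11: vr[A=2 E=2643456/1578863 F=47616/32513 G=983552/265655 H=3222016/2474953] → run H
t=12: vr[A=2 E=2643456/1578863 F=47616/32513 G=983552/265655] → run F
t=13: vr[A=2 E=2643456/1578863 G=983552/265655] → run E
t=14: vr[A=2 E=3455488/1578863 G=983552/265655] → run A
t=15: vr[A=3 E=3455488/1578863 G=983552/265655] → run E
t=16: vr[A=3 E=4267520/1578863 G=983552/265655] → run E
t=17: vr[A=3 E=5079552/1578863 G=983552/265655] → run A
t=18: vr[A=4 E=5079552/1578863 G=983552/265655] → run E
t=19: vr[A=4 E=5891584/1578863 G=983552/265655] → run G
t=20: vr[A=4 E=5891584/1578863 G=1795584/265655] → run E
t=21: vr[A=4 E=6703616/1578863 G=1795584/265655] → run A
t=22: vr[A=5 E=6703616/1578863 G=1795584/265655] → run E
t=23: vr[A=5 G=1795584/265655] → run A
t=24: vr[A=6 G=1795584/265655] → run A
t=25: vr[G=1795584/265655] → run G
t=26: vr[G=2607616/265655] → run G
t=27: vr[G=3419648/265655] → run G
t=28: vr[G=846336/53131] → run G
t=29: (idle)
t=30: (idle)
t=31: (idle)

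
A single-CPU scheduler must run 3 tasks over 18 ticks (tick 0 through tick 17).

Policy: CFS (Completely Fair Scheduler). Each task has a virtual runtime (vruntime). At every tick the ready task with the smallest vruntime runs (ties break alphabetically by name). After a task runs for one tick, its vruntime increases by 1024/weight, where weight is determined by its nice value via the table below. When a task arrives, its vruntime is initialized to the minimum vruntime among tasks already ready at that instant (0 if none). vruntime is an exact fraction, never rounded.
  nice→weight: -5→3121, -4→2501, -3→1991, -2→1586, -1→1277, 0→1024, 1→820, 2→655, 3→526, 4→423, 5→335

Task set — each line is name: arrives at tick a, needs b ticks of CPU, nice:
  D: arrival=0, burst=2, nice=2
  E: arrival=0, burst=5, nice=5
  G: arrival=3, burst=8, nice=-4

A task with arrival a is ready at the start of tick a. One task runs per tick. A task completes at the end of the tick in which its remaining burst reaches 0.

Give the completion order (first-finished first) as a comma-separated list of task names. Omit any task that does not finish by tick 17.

completion order = D, G, E

t=0: vr[D=0 E=0] → run D
t=1: vr[D=1024/655 E=0] → run E
t=2: vr[D=1024/655 E=1024/335] → run D
t=3: vr[E=1024/335 G=1024/335] → run E
t=4: vr[E=2048/335 G=1024/335] → run G
t=5: vr[E=2048/335 G=2904064/837835] → run G
t=6: vr[E=2048/335 G=3247104/837835] → run G
t=7: vr[E=2048/335 G=3590144/837835] → run G
t=8: vr[E=2048/335 G=3933184/837835] → run G
t=9: vr[E=2048/335 G=4276224/837835] → run G
t=10: vr[E=2048/335 G=4619264/837835] → run G
t=11: vr[E=2048/335 G=4962304/837835] → run G
t=12: vr[E=2048/335] → run E
t=13: vr[E=3072/335] → run E
t=14: vr[E=4096/335] → run E
t=15: (idle)
t=16: (idle)
t=17: (idle)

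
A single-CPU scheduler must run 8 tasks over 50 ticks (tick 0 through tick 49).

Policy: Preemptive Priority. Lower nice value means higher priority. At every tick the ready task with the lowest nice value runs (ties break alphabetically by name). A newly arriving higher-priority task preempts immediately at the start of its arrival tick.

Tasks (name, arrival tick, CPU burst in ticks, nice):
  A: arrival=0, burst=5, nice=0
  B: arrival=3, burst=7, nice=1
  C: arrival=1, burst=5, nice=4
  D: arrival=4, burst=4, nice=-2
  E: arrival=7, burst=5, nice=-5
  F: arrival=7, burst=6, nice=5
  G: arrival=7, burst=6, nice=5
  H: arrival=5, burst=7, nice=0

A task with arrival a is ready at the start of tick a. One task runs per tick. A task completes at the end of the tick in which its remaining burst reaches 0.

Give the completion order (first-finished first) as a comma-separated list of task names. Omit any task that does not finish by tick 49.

t=0: ready={A} → run A
t=1: ready={A,C} → run A
t=2: ready={A,C} → run A
t=3: ready={A,B,C} → run A
t=4: ready={A,B,C,D} → run D
t=5: ready={A,B,C,D,H} → run D
t=6: ready={A,B,C,D,H} → run D
t=7: ready={A,B,C,D,E,F,G,H} → run E
t=8: ready={A,B,C,D,E,F,G,H} → run E
t=9: ready={A,B,C,D,E,F,G,H} → run E
t=10: ready={A,B,C,D,E,F,G,H} → run E
t=11: ready={A,B,C,D,E,F,G,H} → run E
t=12: ready={A,B,C,D,F,G,H} → run D
t=13: ready={A,B,C,F,G,H} → run A
t=14: ready={B,C,F,G,H} → run H
t=15: ready={B,C,F,G,H} → run H
t=16: ready={B,C,F,G,H} → run H
t=17: ready={B,C,F,G,H} → run H
t=18: ready={B,C,F,G,H} → run H
t=19: ready={B,C,F,G,H} → run H
t=20: ready={B,C,F,G,H} → run H
t=21: ready={B,C,F,G} → run B
t=22: ready={B,C,F,G} → run B
t=23: ready={B,C,F,G} → run B
t=24: ready={B,C,F,G} → run B
t=25: ready={B,C,F,G} → run B
t=26: ready={B,C,F,G} → run B
t=27: ready={B,C,F,G} → run B
t=28: ready={C,F,G} → run C
t=29: ready={C,F,G} → run C
t=30: ready={C,F,G} → run C
t=31: ready={C,F,G} → run C
t=32: ready={C,F,G} → run C
t=33: ready={F,G} → run F
t=34: ready={F,G} → run F
t=35: ready={F,G} → run F
t=36: ready={F,G} → run F
t=37: ready={F,G} → run F
t=38: ready={F,G} → run F
t=39: ready={G} → run G
t=40: ready={G} → run G
t=41: ready={G} → run G
t=42: ready={G} → run G
t=43: ready={G} → run G
t=44: ready={G} → run G
t=45: (idle)
t=46: (idle)
t=47: (idle)
t=48: (idle)
t=49: (idle)

completion order = E, D, A, H, B, C, F, G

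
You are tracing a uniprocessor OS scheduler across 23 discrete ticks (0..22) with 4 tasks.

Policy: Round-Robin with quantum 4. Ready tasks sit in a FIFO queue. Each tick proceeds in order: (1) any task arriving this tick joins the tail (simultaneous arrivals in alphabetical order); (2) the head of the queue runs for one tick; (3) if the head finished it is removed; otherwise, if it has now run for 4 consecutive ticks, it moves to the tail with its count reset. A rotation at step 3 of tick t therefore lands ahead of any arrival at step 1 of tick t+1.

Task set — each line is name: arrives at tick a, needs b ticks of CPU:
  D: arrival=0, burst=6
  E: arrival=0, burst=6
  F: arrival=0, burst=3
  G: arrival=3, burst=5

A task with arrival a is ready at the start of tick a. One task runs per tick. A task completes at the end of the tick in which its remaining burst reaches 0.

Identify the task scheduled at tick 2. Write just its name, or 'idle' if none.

t=0: queue=[D,E,F] q_used=0 → run D
t=1: queue=[D,E,F] q_used=1 → run D
t=2: queue=[D,E,F] q_used=2 → run D
t=3: queue=[D,E,F,G] q_used=3 → run D
t=4: queue=[E,F,G,D] q_used=0 → run E
t=5: queue=[E,F,G,D] q_used=1 → run E
t=6: queue=[E,F,G,D] q_used=2 → run E
t=7: queue=[E,F,G,D] q_used=3 → run E
t=8: queue=[F,G,D,E] q_used=0 → run F
t=9: queue=[F,G,D,E] q_used=1 → run F
t=10: queue=[F,G,D,E] q_used=2 → run F
t=11: queue=[G,D,E] q_used=0 → run G
t=12: queue=[G,D,E] q_used=1 → run G
t=13: queue=[G,D,E] q_used=2 → run G
t=14: queue=[G,D,E] q_used=3 → run G
t=15: queue=[D,E,G] q_used=0 → run D
t=16: queue=[D,E,G] q_used=1 → run D
t=17: queue=[E,G] q_used=0 → run E
t=18: queue=[E,G] q_used=1 → run E
t=19: queue=[G] q_used=0 → run G
t=20: (idle)
t=21: (idle)
t=22: (idle)

running at tick 2 = D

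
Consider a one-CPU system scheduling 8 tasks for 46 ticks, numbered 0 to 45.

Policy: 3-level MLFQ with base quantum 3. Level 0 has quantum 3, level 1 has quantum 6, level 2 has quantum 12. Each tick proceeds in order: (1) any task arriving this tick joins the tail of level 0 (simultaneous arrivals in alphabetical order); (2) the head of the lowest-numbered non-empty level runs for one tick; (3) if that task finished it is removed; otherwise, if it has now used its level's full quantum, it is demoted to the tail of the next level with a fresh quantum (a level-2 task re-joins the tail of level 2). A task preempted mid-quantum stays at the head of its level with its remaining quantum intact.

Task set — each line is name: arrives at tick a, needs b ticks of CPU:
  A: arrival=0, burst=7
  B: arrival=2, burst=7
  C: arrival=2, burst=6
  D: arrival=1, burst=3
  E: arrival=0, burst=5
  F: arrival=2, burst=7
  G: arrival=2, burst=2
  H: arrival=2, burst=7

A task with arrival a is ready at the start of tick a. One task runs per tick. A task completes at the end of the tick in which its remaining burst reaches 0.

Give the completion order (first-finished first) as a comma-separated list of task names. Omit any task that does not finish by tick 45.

completion order = D, G, A, E, B, C, F, H

t=0: L0/L1/L2 = AE/-/- → run A
t=1: L0/L1/L2 = AED/-/- → run A
t=2: L0/L1/L2 = AEDBCFGH/-/- → run A
t=3: L0/L1/L2 = EDBCFGH/A/- → run E
t=4: L0/L1/L2 = EDBCFGH/A/- → run E
t=5: L0/L1/L2 = EDBCFGH/A/- → run E
t=6: L0/L1/L2 = DBCFGH/AE/- → run D
t=7: L0/L1/L2 = DBCFGH/AE/- → run D
t=8: L0/L1/L2 = DBCFGH/AE/- → run D
t=9: L0/L1/L2 = BCFGH/AE/- → run B
t=10: L0/L1/L2 = BCFGH/AE/- → run B
t=11: L0/L1/L2 = BCFGH/AE/- → run B
t=12: L0/L1/L2 = CFGH/AEB/- → run C
t=13: L0/L1/L2 = CFGH/AEB/- → run C
t=14: L0/L1/L2 = CFGH/AEB/- → run C
t=15: L0/L1/L2 = FGH/AEBC/- → run F
t=16: L0/L1/L2 = FGH/AEBC/- → run F
t=17: L0/L1/L2 = FGH/AEBC/- → run F
t=18: L0/L1/L2 = GH/AEBCF/- → run G
t=19: L0/L1/L2 = GH/AEBCF/- → run G
t=20: L0/L1/L2 = H/AEBCF/- → run H
t=21: L0/L1/L2 = H/AEBCF/- → run H
t=22: L0/L1/L2 = H/AEBCF/- → run H
t=23: L0/L1/L2 = -/AEBCFH/- → run A
t=24: L0/L1/L2 = -/AEBCFH/- → run A
t=25: L0/L1/L2 = -/AEBCFH/- → run A
t=26: L0/L1/L2 = -/AEBCFH/- → run A
t=27: L0/L1/L2 = -/EBCFH/- → run E
t=28: L0/L1/L2 = -/EBCFH/- → run E
t=29: L0/L1/L2 = -/BCFH/- → run B
t=30: L0/L1/L2 = -/BCFH/- → run B
t=31: L0/L1/L2 = -/BCFH/- → run B
t=32: L0/L1/L2 = -/BCFH/- → run B
t=33: L0/L1/L2 = -/CFH/- → run C
t=34: L0/L1/L2 = -/CFH/- → run C
t=35: L0/L1/L2 = -/CFH/- → run C
t=36: L0/L1/L2 = -/FH/- → run F
t=37: L0/L1/L2 = -/FH/- → run F
t=38: L0/L1/L2 = -/FH/- → run F
t=39: L0/L1/L2 = -/FH/- → run F
t=40: L0/L1/L2 = -/H/- → run H
t=41: L0/L1/L2 = -/H/- → run H
t=42: L0/L1/L2 = -/H/- → run H
t=43: L0/L1/L2 = -/H/- → run H
t=44: (idle)
t=45: (idle)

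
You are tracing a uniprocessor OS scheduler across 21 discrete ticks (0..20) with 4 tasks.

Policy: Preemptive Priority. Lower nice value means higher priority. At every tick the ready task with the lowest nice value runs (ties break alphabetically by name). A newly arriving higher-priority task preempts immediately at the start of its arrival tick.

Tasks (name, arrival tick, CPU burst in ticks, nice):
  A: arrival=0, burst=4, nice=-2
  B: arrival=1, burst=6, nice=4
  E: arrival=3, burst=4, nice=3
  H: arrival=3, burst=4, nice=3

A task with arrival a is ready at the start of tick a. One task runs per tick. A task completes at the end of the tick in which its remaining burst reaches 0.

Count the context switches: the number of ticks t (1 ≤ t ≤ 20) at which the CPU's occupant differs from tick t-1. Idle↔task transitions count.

context switches = 4

t=0: ready={A} → run A
t=1: ready={A,B} → run A
t=2: ready={A,B} → run A
t=3: ready={A,B,E,H} → run A
t=4: ready={B,E,H} → run E
t=5: ready={B,E,H} → run E
t=6: ready={B,E,H} → run E
t=7: ready={B,E,H} → run E
t=8: ready={B,H} → run H
t=9: ready={B,H} → run H
t=10: ready={B,H} → run H
t=11: ready={B,H} → run H
t=12: ready={B} → run B
t=13: ready={B} → run B
t=14: ready={B} → run B
t=15: ready={B} → run B
t=16: ready={B} → run B
t=17: ready={B} → run B
t=18: (idle)
t=19: (idle)
t=20: (idle)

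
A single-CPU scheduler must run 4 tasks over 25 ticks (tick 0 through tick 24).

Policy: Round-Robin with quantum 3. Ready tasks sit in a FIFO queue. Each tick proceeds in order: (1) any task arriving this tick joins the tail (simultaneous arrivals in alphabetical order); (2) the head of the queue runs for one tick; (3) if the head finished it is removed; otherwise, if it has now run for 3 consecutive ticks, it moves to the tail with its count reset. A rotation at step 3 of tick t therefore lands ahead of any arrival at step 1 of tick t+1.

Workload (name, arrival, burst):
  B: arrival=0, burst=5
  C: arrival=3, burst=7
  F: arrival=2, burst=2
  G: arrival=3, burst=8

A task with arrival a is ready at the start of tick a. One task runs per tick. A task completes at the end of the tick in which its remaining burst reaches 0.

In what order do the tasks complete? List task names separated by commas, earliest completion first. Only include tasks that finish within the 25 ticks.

completion order = F, B, C, G

t=0: queue=[B] q_used=0 → run B
t=1: queue=[B] q_used=1 → run B
t=2: queue=[B,F] q_used=2 → run B
t=3: queue=[F,B,C,G] q_used=0 → run F
t=4: queue=[F,B,C,G] q_used=1 → run F
t=5: queue=[B,C,G] q_used=0 → run B
t=6: queue=[B,C,G] q_used=1 → run B
t=7: queue=[C,G] q_used=0 → run C
t=8: queue=[C,G] q_used=1 → run C
t=9: queue=[C,G] q_used=2 → run C
t=10: queue=[G,C] q_used=0 → run G
t=11: queue=[G,C] q_used=1 → run G
t=12: queue=[G,C] q_used=2 → run G
t=13: queue=[C,G] q_used=0 → run C
t=14: queue=[C,G] q_used=1 → run C
t=15: queue=[C,G] q_used=2 → run C
t=16: queue=[G,C] q_used=0 → run G
t=17: queue=[G,C] q_used=1 → run G
t=18: queue=[G,C] q_used=2 → run G
t=19: queue=[C,G] q_used=0 → run C
t=20: queue=[G] q_used=0 → run G
t=21: queue=[G] q_used=1 → run G
t=22: (idle)
t=23: (idle)
t=24: (idle)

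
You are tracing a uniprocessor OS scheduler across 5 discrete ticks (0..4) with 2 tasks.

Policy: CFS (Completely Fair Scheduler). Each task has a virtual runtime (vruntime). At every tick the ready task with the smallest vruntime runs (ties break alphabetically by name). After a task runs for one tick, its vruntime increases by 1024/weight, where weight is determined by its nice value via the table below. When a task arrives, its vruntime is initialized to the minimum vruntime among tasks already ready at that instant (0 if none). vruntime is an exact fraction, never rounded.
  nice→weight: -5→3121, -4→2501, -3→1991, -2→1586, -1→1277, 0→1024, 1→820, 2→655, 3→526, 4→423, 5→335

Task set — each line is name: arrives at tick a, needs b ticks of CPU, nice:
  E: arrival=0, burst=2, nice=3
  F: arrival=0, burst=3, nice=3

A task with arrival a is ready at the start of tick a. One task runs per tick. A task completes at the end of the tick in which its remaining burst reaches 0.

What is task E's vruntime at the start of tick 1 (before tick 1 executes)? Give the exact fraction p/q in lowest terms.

t=0: vr[E=0 F=0] → run E
t=1: vr[E=512/263 F=0] → run F
t=2: vr[E=512/263 F=512/263] → run E
t=3: vr[F=512/263] → run F
t=4: vr[F=1024/263] → run F

vruntime(E, start of tick 1) = 512/263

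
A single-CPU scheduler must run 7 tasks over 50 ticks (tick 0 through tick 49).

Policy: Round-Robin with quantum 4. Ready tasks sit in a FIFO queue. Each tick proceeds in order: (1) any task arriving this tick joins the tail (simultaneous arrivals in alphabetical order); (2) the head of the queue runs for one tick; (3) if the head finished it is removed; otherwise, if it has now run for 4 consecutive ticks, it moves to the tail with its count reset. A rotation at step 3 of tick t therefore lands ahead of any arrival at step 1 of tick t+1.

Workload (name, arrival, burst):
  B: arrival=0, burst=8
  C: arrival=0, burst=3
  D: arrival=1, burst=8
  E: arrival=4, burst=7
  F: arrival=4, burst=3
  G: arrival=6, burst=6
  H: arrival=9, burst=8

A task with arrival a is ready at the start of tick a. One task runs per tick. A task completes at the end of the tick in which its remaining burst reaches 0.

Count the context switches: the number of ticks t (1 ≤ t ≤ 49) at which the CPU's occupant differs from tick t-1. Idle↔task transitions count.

context switches = 12

t=0: queue=[B,C] q_used=0 → run B
t=1: queue=[B,C,D] q_used=1 → run B
t=2: queue=[B,C,D] q_used=2 → run B
t=3: queue=[B,C,D] q_used=3 → run B
t=4: queue=[C,D,B,E,F] q_used=0 → run C
t=5: queue=[C,D,B,E,F] q_used=1 → run C
t=6: queue=[C,D,B,E,F,G] q_used=2 → run C
t=7: queue=[D,B,E,F,G] q_used=0 → run D
t=8: queue=[D,B,E,F,G] q_used=1 → run D
t=9: queue=[D,B,E,F,G,H] q_used=2 → run D
t=10: queue=[D,B,E,F,G,H] q_used=3 → run D
t=11: queue=[B,E,F,G,H,D] q_used=0 → run B
t=12: queue=[B,E,F,G,H,D] q_used=1 → run B
t=13: queue=[B,E,F,G,H,D] q_used=2 → run B
t=14: queue=[B,E,F,G,H,D] q_used=3 → run B
t=15: queue=[E,F,G,H,D] q_used=0 → run E
t=16: queue=[E,F,G,H,D] q_used=1 → run E
t=17: queue=[E,F,G,H,D] q_used=2 → run E
t=18: queue=[E,F,G,H,D] q_used=3 → run E
t=19: queue=[F,G,H,D,E] q_used=0 → run F
t=20: queue=[F,G,H,D,E] q_used=1 → run F
t=21: queue=[F,G,H,D,E] q_used=2 → run F
t=22: queue=[G,H,D,E] q_used=0 → run G
t=23: queue=[G,H,D,E] q_used=1 → run G
t=24: queue=[G,H,D,E] q_used=2 → run G
t=25: queue=[G,H,D,E] q_used=3 → run G
t=26: queue=[H,D,E,G] q_used=0 → run H
t=27: queue=[H,D,E,G] q_used=1 → run H
t=28: queue=[H,D,E,G] q_used=2 → run H
t=29: queue=[H,D,E,G] q_used=3 → run H
t=30: queue=[D,E,G,H] q_used=0 → run D
t=31: queue=[D,E,G,H] q_used=1 → run D
t=32: queue=[D,E,G,H] q_used=2 → run D
t=33: queue=[D,E,G,H] q_used=3 → run D
t=34: queue=[E,G,H] q_used=0 → run E
t=35: queue=[E,G,H] q_used=1 → run E
t=36: queue=[E,G,H] q_used=2 → run E
t=37: queue=[G,H] q_used=0 → run G
t=38: queue=[G,H] q_used=1 → run G
t=39: queue=[H] q_used=0 → run H
t=40: queue=[H] q_used=1 → run H
t=41: queue=[H] q_used=2 → run H
t=42: queue=[H] q_used=3 → run H
t=43: (idle)
t=44: (idle)
t=45: (idle)
t=46: (idle)
t=47: (idle)
t=48: (idle)
t=49: (idle)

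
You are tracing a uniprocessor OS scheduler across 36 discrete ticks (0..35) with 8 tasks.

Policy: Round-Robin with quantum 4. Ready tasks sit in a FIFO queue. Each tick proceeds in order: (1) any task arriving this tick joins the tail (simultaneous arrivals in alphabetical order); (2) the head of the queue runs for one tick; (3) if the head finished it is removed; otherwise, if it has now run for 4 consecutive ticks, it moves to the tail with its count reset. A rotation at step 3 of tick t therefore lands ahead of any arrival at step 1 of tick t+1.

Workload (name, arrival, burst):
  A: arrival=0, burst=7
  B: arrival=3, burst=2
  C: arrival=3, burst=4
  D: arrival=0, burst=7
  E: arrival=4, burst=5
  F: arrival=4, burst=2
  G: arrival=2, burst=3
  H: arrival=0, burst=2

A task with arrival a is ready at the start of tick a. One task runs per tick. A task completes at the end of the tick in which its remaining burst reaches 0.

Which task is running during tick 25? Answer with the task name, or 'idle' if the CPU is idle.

t=0: queue=[A,D,H] q_used=0 → run A
t=1: queue=[A,D,H] q_used=1 → run A
t=2: queue=[A,D,H,G] q_used=2 → run A
t=3: queue=[A,D,H,G,B,C] q_used=3 → run A
t=4: queue=[D,H,G,B,C,A,E,F] q_used=0 → run D
t=5: queue=[D,H,G,B,C,A,E,F] q_used=1 → run D
t=6: queue=[D,H,G,B,C,A,E,F] q_used=2 → run D
t=7: queue=[D,H,G,B,C,A,E,F] q_used=3 → run D
t=8: queue=[H,G,B,C,A,E,F,D] q_used=0 → run H
t=9: queue=[H,G,B,C,A,E,F,D] q_used=1 → run H
t=10: queue=[G,B,C,A,E,F,D] q_used=0 → run G
t=11: queue=[G,B,C,A,E,F,D] q_used=1 → run G
t=12: queue=[G,B,C,A,E,F,D] q_used=2 → run G
t=13: queue=[B,C,A,E,F,D] q_used=0 → run B
t=14: queue=[B,C,A,E,F,D] q_used=1 → run B
t=15: queue=[C,A,E,F,D] q_used=0 → run C
t=16: queue=[C,A,E,F,D] q_used=1 → run C
t=17: queue=[C,A,E,F,D] q_used=2 → run C
t=18: queue=[C,A,E,F,D] q_used=3 → run C
t=19: queue=[A,E,F,D] q_used=0 → run A
t=20: queue=[A,E,F,D] q_used=1 → run A
t=21: queue=[A,E,F,D] q_used=2 → run A
t=22: queue=[E,F,D] q_used=0 → run E
t=23: queue=[E,F,D] q_used=1 → run E
t=24: queue=[E,F,D] q_used=2 → run E
t=25: queue=[E,F,D] q_used=3 → run E
t=26: queue=[F,D,E] q_used=0 → run F
t=27: queue=[F,D,E] q_used=1 → run F
t=28: queue=[D,E] q_used=0 → run D
t=29: queue=[D,E] q_used=1 → run D
t=30: queue=[D,E] q_used=2 → run D
t=31: queue=[E] q_used=0 → run E
t=32: (idle)
t=33: (idle)
t=34: (idle)
t=35: (idle)

running at tick 25 = E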